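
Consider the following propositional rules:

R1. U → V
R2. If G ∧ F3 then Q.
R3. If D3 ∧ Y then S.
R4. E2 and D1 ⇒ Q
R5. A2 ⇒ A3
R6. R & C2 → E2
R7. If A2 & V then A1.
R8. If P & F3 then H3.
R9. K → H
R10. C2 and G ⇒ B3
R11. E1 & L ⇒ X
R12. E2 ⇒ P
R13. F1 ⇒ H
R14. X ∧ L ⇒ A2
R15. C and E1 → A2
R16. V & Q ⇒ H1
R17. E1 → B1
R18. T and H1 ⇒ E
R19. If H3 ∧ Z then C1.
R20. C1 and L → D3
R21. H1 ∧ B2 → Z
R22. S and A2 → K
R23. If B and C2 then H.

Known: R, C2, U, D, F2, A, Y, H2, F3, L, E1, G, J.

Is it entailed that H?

Forward chaining from the given facts derives: V, Q, E2, B3, X, P, A2, H1, B1, A3, A1, H3.
Rules concluding H: R9 needs K; R13 needs F1; R23 needs B — none of these are established.

No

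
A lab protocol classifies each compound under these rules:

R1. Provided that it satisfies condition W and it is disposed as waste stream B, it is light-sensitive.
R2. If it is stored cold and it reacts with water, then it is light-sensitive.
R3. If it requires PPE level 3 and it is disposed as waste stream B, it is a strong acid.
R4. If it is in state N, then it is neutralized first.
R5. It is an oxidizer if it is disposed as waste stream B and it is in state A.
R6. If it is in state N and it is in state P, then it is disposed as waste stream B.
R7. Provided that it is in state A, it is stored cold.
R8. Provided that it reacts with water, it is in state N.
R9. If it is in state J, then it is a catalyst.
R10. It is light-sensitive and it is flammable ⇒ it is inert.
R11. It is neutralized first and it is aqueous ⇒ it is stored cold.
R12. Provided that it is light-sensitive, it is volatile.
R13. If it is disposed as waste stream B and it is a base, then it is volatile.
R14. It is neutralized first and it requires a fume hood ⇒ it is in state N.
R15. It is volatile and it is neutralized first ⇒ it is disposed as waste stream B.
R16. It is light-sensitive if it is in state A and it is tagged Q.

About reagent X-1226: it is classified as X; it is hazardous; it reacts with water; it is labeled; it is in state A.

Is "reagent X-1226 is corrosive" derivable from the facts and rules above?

Forward chaining from the given facts derives: is stored cold, is in state N, is light-sensitive, is neutralized first, is volatile, is disposed as waste stream B, is an oxidizer.
No rule has "it is corrosive" as its conclusion, and it is not among the given facts.

No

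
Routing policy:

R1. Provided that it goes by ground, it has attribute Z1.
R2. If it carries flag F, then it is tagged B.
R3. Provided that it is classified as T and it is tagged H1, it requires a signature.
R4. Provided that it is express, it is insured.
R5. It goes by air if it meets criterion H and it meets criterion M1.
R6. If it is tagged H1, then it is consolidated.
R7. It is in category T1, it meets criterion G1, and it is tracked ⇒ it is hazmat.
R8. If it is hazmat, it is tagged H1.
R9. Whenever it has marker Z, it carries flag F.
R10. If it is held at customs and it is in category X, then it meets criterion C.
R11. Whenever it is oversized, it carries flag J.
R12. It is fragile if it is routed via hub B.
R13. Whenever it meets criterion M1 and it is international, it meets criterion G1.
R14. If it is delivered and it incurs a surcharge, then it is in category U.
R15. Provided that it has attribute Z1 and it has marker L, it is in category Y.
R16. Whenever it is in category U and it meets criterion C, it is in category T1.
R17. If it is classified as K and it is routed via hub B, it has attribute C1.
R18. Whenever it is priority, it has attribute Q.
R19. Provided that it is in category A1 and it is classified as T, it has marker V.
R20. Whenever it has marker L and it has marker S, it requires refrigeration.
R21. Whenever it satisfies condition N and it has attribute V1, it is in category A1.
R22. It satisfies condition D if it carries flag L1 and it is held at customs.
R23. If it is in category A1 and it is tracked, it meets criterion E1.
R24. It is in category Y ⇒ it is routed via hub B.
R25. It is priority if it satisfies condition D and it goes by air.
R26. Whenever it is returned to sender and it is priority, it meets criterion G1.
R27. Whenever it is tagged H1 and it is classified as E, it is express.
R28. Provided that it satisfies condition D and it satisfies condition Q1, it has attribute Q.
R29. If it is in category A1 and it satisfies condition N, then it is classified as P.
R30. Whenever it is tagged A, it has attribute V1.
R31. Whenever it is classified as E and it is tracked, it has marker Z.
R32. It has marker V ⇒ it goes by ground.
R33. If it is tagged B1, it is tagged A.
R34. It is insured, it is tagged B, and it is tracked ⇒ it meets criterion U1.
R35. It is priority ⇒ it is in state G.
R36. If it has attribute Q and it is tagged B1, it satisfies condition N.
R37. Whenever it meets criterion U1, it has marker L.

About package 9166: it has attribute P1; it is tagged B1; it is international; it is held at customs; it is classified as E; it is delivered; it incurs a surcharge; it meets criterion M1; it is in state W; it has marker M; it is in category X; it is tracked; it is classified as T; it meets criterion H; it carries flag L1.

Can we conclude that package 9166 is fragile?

Yes

By R5 (it meets criterion H, it meets criterion M1): it goes by air.
By R10 (it is held at customs, it is in category X): it meets criterion C.
By R13 (it meets criterion M1, it is international): it meets criterion G1.
By R14 (it is delivered, it incurs a surcharge): it is in category U.
By R16 (it is in category U, it meets criterion C): it is in category T1.
By R22 (it carries flag L1, it is held at customs): it satisfies condition D.
By R25 (it satisfies condition D, it goes by air): it is priority.
By R31 (it is classified as E, it is tracked): it has marker Z.
By R33 (it is tagged B1): it is tagged A.
By R7 (it is in category T1, it meets criterion G1, it is tracked): it is hazmat.
By R8 (it is hazmat): it is tagged H1.
By R9 (it has marker Z): it carries flag F.
By R18 (it is priority): it has attribute Q.
By R27 (it is tagged H1, it is classified as E): it is express.
By R30 (it is tagged A): it has attribute V1.
By R36 (it has attribute Q, it is tagged B1): it satisfies condition N.
By R2 (it carries flag F): it is tagged B.
By R4 (it is express): it is insured.
By R21 (it satisfies condition N, it has attribute V1): it is in category A1.
By R34 (it is insured, it is tagged B, it is tracked): it meets criterion U1.
By R37 (it meets criterion U1): it has marker L.
By R19 (it is in category A1, it is classified as T): it has marker V.
By R32 (it has marker V): it goes by ground.
By R1 (it goes by ground): it has attribute Z1.
By R15 (it has attribute Z1, it has marker L): it is in category Y.
By R24 (it is in category Y): it is routed via hub B.
By R12 (it is routed via hub B): it is fragile.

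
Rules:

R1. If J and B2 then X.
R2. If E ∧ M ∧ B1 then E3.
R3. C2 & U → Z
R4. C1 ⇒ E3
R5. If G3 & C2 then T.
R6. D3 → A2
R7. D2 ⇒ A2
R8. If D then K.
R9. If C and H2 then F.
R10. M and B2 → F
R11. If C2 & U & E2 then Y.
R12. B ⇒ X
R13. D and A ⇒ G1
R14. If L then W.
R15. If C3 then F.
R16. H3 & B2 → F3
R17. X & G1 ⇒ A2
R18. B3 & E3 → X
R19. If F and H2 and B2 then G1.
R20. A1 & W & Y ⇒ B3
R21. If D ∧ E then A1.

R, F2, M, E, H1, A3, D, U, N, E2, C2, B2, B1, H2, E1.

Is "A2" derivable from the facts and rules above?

No

Forward chaining from the given facts derives: E3, Z, K, F, Y, G1, A1.
Rules concluding A2: R6 needs D3; R7 needs D2; R17 needs X — none of these are established.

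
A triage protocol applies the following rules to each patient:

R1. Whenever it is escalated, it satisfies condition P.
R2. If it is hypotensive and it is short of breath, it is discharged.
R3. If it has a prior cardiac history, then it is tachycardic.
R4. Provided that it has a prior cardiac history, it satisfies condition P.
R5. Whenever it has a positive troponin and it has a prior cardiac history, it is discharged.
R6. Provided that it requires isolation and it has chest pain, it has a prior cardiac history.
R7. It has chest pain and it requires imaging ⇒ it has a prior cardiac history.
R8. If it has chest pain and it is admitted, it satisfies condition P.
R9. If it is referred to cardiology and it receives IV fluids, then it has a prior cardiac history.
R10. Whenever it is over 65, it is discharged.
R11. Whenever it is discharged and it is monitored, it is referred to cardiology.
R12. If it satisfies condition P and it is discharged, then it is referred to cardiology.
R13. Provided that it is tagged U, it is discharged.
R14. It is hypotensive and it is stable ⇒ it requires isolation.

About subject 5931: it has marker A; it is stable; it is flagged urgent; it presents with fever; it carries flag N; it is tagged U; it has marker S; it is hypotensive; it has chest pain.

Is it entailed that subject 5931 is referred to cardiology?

By R13 (it is tagged U): it is discharged.
By R14 (it is hypotensive, it is stable): it requires isolation.
By R6 (it requires isolation, it has chest pain): it has a prior cardiac history.
By R4 (it has a prior cardiac history): it satisfies condition P.
By R12 (it satisfies condition P, it is discharged): it is referred to cardiology.

Yes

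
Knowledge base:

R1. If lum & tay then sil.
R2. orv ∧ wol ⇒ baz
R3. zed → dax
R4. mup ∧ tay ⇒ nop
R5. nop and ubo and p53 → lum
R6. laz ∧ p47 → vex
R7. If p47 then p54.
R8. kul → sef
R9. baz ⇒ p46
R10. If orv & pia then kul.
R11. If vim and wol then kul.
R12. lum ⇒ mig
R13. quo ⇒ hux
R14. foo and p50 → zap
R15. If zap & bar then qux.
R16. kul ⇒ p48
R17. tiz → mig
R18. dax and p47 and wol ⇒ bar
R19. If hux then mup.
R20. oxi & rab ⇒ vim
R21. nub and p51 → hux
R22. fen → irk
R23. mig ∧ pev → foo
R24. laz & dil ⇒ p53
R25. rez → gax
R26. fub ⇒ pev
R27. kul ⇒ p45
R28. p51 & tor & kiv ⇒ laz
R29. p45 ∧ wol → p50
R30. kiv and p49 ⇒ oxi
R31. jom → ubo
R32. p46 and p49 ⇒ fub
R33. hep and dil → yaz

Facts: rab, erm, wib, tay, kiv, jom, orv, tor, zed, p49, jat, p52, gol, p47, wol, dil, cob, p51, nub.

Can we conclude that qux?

baz  (by R2: orv, wol)
dax  (by R3: zed)
p46  (by R9: baz)
bar  (by R18: dax, p47, wol)
hux  (by R21: nub, p51)
laz  (by R28: p51, tor, kiv)
oxi  (by R30: kiv, p49)
ubo  (by R31: jom)
fub  (by R32: p46, p49)
mup  (by R19: hux)
vim  (by R20: oxi, rab)
p53  (by R24: laz, dil)
pev  (by R26: fub)
nop  (by R4: mup, tay)
lum  (by R5: nop, ubo, p53)
kul  (by R11: vim, wol)
mig  (by R12: lum)
foo  (by R23: mig, pev)
p45  (by R27: kul)
p50  (by R29: p45, wol)
zap  (by R14: foo, p50)
qux  (by R15: zap, bar)

Yes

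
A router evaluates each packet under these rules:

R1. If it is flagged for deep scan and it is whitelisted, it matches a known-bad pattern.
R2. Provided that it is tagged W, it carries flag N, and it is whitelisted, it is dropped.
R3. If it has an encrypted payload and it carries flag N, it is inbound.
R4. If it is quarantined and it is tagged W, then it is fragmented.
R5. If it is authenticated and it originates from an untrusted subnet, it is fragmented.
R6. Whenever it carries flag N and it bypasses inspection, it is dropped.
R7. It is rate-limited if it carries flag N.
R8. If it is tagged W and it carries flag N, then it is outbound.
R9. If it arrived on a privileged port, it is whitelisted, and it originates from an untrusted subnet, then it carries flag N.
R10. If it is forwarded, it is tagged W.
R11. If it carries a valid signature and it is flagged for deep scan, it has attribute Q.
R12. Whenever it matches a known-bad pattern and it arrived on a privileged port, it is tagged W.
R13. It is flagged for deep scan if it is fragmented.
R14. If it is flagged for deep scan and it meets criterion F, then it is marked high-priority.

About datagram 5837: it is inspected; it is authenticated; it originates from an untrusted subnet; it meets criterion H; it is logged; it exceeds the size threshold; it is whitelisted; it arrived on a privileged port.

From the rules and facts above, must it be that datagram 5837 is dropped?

By R5 (it is authenticated, it originates from an untrusted subnet): it is fragmented.
By R9 (it arrived on a privileged port, it is whitelisted, it originates from an untrusted subnet): it carries flag N.
By R13 (it is fragmented): it is flagged for deep scan.
By R1 (it is flagged for deep scan, it is whitelisted): it matches a known-bad pattern.
By R12 (it matches a known-bad pattern, it arrived on a privileged port): it is tagged W.
By R2 (it is tagged W, it carries flag N, it is whitelisted): it is dropped.

Yes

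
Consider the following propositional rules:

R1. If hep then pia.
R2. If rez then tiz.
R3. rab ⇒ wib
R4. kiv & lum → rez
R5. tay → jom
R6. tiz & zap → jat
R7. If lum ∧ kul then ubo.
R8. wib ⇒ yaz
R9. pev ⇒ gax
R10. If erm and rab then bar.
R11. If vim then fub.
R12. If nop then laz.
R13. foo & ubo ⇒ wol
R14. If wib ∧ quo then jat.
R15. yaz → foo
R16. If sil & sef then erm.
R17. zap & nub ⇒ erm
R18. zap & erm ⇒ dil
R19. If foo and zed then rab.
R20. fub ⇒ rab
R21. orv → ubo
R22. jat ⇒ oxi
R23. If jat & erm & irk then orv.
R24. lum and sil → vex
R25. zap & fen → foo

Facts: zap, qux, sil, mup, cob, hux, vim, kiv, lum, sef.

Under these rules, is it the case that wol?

No

Forward chaining from the given facts derives: rez, fub, erm, dil, rab, vex, tiz, wib, jat, yaz, bar, foo, oxi.
The only rule concluding wol is R13, which needs ubo; that is never established.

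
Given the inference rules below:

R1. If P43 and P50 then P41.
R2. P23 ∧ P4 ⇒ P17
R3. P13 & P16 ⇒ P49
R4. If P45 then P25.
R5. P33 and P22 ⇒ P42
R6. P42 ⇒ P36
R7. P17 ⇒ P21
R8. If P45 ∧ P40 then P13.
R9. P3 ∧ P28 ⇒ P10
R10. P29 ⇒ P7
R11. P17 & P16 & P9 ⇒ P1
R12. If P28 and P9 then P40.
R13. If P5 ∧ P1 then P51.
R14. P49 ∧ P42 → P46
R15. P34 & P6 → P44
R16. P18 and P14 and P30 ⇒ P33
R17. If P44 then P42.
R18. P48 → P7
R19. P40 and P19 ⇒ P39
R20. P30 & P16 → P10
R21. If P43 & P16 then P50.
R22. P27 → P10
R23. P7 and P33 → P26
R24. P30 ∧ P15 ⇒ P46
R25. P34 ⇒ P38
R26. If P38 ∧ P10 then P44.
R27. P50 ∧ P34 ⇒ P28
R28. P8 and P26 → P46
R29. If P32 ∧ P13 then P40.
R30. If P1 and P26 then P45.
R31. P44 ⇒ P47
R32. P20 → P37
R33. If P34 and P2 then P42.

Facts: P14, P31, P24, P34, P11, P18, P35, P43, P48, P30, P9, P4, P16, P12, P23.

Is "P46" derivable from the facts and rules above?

Yes

P17  (by R2: P23, P4)
P1  (by R11: P17, P16, P9)
P33  (by R16: P18, P14, P30)
P7  (by R18: P48)
P10  (by R20: P30, P16)
P50  (by R21: P43, P16)
P26  (by R23: P7, P33)
P38  (by R25: P34)
P44  (by R26: P38, P10)
P28  (by R27: P50, P34)
P45  (by R30: P1, P26)
P40  (by R12: P28, P9)
P42  (by R17: P44)
P13  (by R8: P45, P40)
P49  (by R3: P13, P16)
P46  (by R14: P49, P42)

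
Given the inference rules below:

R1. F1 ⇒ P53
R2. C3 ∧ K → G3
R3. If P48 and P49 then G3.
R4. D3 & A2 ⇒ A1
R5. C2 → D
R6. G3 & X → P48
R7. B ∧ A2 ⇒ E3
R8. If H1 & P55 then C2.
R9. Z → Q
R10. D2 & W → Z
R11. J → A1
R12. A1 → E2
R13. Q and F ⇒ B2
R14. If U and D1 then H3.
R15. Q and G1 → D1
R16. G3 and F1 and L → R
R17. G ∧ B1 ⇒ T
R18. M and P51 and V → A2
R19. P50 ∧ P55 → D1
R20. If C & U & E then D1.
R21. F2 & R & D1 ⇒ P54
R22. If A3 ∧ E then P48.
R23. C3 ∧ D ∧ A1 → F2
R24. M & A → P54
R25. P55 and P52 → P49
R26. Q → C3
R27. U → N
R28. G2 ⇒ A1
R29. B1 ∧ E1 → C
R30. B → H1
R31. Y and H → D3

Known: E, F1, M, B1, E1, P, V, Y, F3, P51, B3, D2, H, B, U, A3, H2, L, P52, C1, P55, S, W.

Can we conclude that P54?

Yes

Z  (by R10: D2, W)
A2  (by R18: M, P51, V)
P48  (by R22: A3, E)
P49  (by R25: P55, P52)
C  (by R29: B1, E1)
H1  (by R30: B)
D3  (by R31: Y, H)
G3  (by R3: P48, P49)
A1  (by R4: D3, A2)
C2  (by R8: H1, P55)
Q  (by R9: Z)
R  (by R16: G3, F1, L)
D1  (by R20: C, U, E)
C3  (by R26: Q)
D  (by R5: C2)
F2  (by R23: C3, D, A1)
P54  (by R21: F2, R, D1)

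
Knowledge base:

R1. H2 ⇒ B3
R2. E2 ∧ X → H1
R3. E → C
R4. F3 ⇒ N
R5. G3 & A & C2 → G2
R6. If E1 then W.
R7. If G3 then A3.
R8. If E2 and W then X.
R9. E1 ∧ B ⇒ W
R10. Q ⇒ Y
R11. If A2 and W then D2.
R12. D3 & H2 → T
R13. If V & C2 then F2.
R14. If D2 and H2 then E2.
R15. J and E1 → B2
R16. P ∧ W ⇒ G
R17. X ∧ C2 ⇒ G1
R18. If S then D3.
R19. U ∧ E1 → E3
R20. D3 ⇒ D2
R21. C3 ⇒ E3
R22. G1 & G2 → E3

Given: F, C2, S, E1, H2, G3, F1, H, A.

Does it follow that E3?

G2  (by R5: G3, A, C2)
W  (by R6: E1)
D3  (by R18: S)
D2  (by R20: D3)
E2  (by R14: D2, H2)
X  (by R8: E2, W)
G1  (by R17: X, C2)
E3  (by R22: G1, G2)

Yes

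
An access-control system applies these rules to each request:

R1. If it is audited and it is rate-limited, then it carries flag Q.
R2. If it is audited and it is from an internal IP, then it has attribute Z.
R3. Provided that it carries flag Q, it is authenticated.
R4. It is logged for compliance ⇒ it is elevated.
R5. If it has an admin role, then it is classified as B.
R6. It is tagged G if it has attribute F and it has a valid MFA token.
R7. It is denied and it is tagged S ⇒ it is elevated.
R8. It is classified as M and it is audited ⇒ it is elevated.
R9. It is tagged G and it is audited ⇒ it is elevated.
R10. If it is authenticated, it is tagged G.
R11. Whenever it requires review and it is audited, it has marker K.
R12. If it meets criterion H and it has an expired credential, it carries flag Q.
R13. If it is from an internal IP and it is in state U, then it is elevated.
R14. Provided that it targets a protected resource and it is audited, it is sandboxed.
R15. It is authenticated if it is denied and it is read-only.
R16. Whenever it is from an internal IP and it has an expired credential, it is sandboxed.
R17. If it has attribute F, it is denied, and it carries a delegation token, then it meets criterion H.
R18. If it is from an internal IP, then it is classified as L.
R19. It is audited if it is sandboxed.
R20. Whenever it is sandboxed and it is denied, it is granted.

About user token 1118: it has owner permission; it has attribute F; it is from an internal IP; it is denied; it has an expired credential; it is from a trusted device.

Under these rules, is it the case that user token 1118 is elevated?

No

Forward chaining from the given facts derives: is sandboxed, is classified as L, is audited, is granted, has attribute Z.
Rules concluding "it is elevated": R4 needs "it is logged for compliance"; R7 needs "it is tagged S"; R8 needs "it is classified as M"; R9 needs "it is tagged G"; R13 needs "it is in state U" — none of these are established.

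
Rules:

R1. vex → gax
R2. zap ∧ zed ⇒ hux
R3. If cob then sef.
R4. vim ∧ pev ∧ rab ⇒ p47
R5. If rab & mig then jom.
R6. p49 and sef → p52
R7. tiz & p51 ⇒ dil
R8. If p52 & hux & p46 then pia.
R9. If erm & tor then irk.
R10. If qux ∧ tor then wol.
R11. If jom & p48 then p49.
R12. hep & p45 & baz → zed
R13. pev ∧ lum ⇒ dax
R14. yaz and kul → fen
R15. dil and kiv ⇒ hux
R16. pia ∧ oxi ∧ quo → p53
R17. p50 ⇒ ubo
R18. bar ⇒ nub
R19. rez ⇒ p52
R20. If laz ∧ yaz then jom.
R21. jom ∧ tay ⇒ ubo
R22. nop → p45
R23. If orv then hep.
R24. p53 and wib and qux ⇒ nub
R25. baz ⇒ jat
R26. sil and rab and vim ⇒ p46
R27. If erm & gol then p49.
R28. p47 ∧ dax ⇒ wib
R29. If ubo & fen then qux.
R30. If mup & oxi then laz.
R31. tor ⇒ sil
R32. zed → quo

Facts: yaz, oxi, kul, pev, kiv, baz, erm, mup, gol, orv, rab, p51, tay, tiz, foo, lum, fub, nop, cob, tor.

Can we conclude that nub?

Forward chaining from the given facts derives: sef, dil, irk, dax, fen, hux, p45, hep, jat, p49, laz, sil, p52, zed, jom, ubo, qux, quo, wol.
Rules concluding nub: R18 needs bar; R24 needs p53 — none of these are established.

No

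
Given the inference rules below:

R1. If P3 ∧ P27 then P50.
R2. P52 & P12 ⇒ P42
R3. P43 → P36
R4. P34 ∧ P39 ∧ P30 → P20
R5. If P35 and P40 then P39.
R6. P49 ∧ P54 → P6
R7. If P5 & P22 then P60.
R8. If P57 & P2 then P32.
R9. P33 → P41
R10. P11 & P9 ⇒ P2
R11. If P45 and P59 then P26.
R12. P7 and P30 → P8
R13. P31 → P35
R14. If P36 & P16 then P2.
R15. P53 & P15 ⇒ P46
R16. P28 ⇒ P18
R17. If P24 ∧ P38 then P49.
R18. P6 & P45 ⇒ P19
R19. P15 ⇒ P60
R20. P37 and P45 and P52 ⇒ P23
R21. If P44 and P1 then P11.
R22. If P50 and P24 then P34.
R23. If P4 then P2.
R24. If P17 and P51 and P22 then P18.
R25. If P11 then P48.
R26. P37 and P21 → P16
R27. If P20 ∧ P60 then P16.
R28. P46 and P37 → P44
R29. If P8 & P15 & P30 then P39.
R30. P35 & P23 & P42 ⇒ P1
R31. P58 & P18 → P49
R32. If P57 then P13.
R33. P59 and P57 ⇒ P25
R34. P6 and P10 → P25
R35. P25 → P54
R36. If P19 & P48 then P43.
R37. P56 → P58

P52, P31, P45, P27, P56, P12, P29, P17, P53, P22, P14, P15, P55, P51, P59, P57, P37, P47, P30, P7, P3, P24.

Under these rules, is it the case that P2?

P50  (by R1: P3, P27)
P42  (by R2: P52, P12)
P8  (by R12: P7, P30)
P35  (by R13: P31)
P46  (by R15: P53, P15)
P60  (by R19: P15)
P23  (by R20: P37, P45, P52)
P34  (by R22: P50, P24)
P18  (by R24: P17, P51, P22)
P44  (by R28: P46, P37)
P39  (by R29: P8, P15, P30)
P1  (by R30: P35, P23, P42)
P25  (by R33: P59, P57)
P54  (by R35: P25)
P58  (by R37: P56)
P20  (by R4: P34, P39, P30)
P11  (by R21: P44, P1)
P48  (by R25: P11)
P16  (by R27: P20, P60)
P49  (by R31: P58, P18)
P6  (by R6: P49, P54)
P19  (by R18: P6, P45)
P43  (by R36: P19, P48)
P36  (by R3: P43)
P2  (by R14: P36, P16)

Yes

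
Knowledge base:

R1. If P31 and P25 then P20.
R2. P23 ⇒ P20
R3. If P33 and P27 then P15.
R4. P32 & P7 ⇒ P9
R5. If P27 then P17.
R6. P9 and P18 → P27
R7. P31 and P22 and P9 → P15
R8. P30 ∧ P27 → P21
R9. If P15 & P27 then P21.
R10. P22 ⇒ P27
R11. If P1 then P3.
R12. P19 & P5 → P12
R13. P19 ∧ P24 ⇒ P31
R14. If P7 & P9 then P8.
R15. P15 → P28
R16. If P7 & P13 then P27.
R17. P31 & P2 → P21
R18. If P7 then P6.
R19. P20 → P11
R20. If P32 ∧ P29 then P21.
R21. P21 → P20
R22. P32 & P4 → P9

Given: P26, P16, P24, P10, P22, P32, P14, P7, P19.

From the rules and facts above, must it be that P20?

Yes

P9  (by R4: P32, P7)
P27  (by R10: P22)
P31  (by R13: P19, P24)
P15  (by R7: P31, P22, P9)
P21  (by R9: P15, P27)
P20  (by R21: P21)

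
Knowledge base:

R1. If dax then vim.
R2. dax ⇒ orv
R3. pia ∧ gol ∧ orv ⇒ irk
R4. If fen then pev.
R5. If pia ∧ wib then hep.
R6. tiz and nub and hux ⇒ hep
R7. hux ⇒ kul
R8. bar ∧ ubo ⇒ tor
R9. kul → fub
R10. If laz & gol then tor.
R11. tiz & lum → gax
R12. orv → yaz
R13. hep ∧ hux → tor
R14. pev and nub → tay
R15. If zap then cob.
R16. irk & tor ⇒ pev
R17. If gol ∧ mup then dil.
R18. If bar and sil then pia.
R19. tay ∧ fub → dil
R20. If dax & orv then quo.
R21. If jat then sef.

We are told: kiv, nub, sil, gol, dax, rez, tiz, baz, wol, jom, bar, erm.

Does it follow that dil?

No

Forward chaining from the given facts derives: vim, orv, yaz, pia, quo, irk.
Rules concluding dil: R17 needs mup; R19 needs tay — none of these are established.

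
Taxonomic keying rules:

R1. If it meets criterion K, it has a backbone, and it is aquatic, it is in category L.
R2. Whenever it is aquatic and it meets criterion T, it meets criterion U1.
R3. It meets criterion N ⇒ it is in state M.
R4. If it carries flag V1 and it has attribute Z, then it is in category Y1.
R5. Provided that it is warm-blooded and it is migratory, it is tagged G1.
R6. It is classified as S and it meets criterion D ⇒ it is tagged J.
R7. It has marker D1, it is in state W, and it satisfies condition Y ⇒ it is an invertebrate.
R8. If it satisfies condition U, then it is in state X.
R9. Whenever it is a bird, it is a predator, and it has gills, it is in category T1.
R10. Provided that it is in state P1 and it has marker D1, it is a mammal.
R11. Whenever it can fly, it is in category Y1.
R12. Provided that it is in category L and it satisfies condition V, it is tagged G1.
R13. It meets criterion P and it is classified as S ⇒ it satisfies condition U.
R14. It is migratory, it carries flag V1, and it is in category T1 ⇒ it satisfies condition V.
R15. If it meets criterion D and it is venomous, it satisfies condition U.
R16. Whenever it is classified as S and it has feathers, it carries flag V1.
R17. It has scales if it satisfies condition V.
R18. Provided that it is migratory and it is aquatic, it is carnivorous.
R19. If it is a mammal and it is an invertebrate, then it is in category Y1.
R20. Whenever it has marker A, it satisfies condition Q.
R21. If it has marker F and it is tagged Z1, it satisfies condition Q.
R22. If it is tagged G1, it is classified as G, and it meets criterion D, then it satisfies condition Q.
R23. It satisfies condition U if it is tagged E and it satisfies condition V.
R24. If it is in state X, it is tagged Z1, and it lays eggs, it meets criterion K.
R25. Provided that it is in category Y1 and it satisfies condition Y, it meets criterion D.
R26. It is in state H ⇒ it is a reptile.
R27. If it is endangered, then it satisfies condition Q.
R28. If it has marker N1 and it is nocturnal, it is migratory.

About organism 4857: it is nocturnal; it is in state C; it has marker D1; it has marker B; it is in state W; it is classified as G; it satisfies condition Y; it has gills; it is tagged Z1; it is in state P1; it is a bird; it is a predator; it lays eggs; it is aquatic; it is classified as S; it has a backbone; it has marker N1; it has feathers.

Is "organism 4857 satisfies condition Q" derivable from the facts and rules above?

No

Forward chaining from the given facts derives: is an invertebrate, is in category T1, is a mammal, carries flag V1, is in category Y1, meets criterion D, is migratory, is tagged J, satisfies condition V, has scales, is carnivorous.
Rules concluding "it satisfies condition Q": R20 needs "it has marker A"; R21 needs "it has marker F"; R22 needs "it is tagged G1"; R27 needs "it is endangered" — none of these are established.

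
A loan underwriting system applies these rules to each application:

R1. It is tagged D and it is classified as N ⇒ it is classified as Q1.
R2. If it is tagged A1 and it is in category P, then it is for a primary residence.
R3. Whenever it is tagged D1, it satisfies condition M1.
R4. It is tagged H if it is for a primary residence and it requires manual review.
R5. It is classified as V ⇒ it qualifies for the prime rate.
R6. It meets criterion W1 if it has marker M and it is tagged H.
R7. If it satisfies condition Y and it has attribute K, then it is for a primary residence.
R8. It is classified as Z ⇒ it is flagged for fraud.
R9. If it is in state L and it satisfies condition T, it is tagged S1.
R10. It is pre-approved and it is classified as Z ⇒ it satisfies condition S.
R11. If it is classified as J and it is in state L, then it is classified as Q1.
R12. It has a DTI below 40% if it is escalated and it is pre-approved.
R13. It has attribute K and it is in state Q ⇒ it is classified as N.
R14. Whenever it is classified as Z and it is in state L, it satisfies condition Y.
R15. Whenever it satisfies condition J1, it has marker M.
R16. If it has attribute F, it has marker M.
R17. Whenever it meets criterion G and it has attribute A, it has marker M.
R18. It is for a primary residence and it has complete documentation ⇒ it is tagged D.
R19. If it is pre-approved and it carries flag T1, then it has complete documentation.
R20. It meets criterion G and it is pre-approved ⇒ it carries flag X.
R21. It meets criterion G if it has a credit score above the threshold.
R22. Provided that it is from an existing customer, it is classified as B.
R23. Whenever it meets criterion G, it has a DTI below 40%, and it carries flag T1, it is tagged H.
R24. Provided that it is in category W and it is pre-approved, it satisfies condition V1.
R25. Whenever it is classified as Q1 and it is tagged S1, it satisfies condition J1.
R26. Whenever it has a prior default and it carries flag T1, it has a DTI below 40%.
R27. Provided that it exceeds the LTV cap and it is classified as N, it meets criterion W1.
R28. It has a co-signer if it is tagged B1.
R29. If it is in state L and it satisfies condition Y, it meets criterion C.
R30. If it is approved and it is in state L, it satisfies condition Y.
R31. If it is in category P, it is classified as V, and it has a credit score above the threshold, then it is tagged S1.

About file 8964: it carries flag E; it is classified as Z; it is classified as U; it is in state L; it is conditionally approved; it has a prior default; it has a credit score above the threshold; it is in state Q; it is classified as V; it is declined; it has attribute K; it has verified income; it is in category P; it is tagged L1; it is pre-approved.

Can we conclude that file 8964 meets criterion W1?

Forward chaining from the given facts derives: qualifies for the prime rate, is flagged for fraud, satisfies condition S, is classified as N, satisfies condition Y, meets criterion G, meets criterion C, is tagged S1, is for a primary residence, carries flag X.
Rules concluding "it meets criterion W1": R6 needs "it has marker M"; R27 needs "it exceeds the LTV cap" — none of these are established.

No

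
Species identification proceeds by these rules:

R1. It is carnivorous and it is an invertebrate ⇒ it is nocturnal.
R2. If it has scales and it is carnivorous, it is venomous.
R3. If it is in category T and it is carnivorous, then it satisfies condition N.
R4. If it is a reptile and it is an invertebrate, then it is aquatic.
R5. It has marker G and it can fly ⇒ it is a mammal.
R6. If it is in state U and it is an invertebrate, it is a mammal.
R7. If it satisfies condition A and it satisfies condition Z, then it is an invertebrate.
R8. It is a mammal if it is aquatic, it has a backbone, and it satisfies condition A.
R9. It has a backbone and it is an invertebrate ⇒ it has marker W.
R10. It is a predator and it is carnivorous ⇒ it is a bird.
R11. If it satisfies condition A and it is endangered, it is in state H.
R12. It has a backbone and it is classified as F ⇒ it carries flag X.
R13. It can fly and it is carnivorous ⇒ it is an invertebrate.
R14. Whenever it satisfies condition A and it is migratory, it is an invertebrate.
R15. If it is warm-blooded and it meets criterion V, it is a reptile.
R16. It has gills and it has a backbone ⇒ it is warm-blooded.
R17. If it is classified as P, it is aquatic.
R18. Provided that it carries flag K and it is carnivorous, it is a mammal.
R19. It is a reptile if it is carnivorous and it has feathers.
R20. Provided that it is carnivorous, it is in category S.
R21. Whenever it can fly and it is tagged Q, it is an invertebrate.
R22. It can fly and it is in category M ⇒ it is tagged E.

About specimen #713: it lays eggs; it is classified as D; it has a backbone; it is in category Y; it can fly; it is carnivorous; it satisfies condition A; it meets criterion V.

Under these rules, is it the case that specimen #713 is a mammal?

Forward chaining from the given facts derives: is an invertebrate, is in category S, is nocturnal, has marker W.
Rules concluding "it is a mammal": R5 needs "it has marker G"; R6 needs "it is in state U"; R8 needs "it is aquatic"; R18 needs "it carries flag K" — none of these are established.

No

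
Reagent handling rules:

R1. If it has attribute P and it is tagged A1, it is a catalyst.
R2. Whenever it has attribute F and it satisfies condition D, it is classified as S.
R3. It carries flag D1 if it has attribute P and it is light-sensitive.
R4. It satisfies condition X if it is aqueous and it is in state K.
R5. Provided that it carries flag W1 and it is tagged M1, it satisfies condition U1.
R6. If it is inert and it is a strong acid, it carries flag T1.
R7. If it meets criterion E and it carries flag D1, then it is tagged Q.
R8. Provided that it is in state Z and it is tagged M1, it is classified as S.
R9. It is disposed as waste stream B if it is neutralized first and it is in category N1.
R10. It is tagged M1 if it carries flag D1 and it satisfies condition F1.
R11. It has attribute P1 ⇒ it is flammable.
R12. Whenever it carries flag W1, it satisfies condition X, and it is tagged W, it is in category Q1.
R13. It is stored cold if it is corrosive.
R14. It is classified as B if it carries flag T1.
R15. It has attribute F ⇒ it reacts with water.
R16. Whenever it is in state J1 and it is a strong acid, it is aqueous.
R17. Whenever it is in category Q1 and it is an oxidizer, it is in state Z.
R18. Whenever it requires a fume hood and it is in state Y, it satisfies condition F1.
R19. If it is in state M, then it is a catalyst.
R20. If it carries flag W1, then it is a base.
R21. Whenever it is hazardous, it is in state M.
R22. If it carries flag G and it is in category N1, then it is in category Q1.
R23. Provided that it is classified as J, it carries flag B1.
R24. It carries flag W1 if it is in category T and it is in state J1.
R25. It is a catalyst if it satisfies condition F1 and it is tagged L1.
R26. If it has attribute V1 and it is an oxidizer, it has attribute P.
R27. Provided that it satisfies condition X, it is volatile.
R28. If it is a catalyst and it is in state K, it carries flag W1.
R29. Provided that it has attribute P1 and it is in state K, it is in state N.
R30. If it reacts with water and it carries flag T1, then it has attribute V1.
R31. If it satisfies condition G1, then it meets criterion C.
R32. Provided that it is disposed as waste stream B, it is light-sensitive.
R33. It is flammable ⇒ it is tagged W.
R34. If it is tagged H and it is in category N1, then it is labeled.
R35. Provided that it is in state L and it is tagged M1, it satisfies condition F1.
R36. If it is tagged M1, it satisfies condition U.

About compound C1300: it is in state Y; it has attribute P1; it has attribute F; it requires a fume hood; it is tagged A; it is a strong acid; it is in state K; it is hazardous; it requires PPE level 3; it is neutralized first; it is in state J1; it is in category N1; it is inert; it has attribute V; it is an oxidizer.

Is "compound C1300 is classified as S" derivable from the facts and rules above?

Yes

By R6 (it is inert, it is a strong acid): it carries flag T1.
By R9 (it is neutralized first, it is in category N1): it is disposed as waste stream B.
By R11 (it has attribute P1): it is flammable.
By R15 (it has attribute F): it reacts with water.
By R16 (it is in state J1, it is a strong acid): it is aqueous.
By R18 (it requires a fume hood, it is in state Y): it satisfies condition F1.
By R21 (it is hazardous): it is in state M.
By R30 (it reacts with water, it carries flag T1): it has attribute V1.
By R32 (it is disposed as waste stream B): it is light-sensitive.
By R33 (it is flammable): it is tagged W.
By R4 (it is aqueous, it is in state K): it satisfies condition X.
By R19 (it is in state M): it is a catalyst.
By R26 (it has attribute V1, it is an oxidizer): it has attribute P.
By R28 (it is a catalyst, it is in state K): it carries flag W1.
By R3 (it has attribute P, it is light-sensitive): it carries flag D1.
By R10 (it carries flag D1, it satisfies condition F1): it is tagged M1.
By R12 (it carries flag W1, it satisfies condition X, it is tagged W): it is in category Q1.
By R17 (it is in category Q1, it is an oxidizer): it is in state Z.
By R8 (it is in state Z, it is tagged M1): it is classified as S.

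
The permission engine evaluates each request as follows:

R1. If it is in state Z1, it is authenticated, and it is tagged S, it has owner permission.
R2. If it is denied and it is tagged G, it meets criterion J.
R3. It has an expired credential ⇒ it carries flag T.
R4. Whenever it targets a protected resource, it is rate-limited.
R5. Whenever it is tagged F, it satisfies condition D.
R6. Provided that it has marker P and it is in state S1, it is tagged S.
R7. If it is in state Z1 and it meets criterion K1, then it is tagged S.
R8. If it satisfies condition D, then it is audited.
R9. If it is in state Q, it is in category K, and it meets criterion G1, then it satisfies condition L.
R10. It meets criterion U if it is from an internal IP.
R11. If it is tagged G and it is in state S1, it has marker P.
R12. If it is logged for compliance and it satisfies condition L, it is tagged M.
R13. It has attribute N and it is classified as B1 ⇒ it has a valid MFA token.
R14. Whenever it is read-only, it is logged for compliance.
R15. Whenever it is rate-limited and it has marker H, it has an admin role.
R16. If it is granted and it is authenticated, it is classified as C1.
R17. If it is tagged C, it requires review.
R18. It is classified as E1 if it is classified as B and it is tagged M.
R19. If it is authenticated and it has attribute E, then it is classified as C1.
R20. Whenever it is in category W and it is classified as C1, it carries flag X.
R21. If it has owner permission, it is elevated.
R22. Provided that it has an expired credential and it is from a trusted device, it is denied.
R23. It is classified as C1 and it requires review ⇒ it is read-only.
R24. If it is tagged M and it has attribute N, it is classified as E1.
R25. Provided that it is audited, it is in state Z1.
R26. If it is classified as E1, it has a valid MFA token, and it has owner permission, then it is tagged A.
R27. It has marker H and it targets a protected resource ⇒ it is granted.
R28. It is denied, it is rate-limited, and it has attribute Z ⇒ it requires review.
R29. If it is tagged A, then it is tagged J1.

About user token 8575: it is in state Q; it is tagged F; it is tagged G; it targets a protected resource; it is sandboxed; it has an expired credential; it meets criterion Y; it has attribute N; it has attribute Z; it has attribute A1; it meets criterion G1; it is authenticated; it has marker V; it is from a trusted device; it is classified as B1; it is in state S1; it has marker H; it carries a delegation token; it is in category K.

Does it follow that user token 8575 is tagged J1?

Yes

By R4 (it targets a protected resource): it is rate-limited.
By R5 (it is tagged F): it satisfies condition D.
By R8 (it satisfies condition D): it is audited.
By R9 (it is in state Q, it is in category K, it meets criterion G1): it satisfies condition L.
By R11 (it is tagged G, it is in state S1): it has marker P.
By R13 (it has attribute N, it is classified as B1): it has a valid MFA token.
By R22 (it has an expired credential, it is from a trusted device): it is denied.
By R25 (it is audited): it is in state Z1.
By R27 (it has marker H, it targets a protected resource): it is granted.
By R28 (it is denied, it is rate-limited, it has attribute Z): it requires review.
By R6 (it has marker P, it is in state S1): it is tagged S.
By R16 (it is granted, it is authenticated): it is classified as C1.
By R23 (it is classified as C1, it requires review): it is read-only.
By R1 (it is in state Z1, it is authenticated, it is tagged S): it has owner permission.
By R14 (it is read-only): it is logged for compliance.
By R12 (it is logged for compliance, it satisfies condition L): it is tagged M.
By R24 (it is tagged M, it has attribute N): it is classified as E1.
By R26 (it is classified as E1, it has a valid MFA token, it has owner permission): it is tagged A.
By R29 (it is tagged A): it is tagged J1.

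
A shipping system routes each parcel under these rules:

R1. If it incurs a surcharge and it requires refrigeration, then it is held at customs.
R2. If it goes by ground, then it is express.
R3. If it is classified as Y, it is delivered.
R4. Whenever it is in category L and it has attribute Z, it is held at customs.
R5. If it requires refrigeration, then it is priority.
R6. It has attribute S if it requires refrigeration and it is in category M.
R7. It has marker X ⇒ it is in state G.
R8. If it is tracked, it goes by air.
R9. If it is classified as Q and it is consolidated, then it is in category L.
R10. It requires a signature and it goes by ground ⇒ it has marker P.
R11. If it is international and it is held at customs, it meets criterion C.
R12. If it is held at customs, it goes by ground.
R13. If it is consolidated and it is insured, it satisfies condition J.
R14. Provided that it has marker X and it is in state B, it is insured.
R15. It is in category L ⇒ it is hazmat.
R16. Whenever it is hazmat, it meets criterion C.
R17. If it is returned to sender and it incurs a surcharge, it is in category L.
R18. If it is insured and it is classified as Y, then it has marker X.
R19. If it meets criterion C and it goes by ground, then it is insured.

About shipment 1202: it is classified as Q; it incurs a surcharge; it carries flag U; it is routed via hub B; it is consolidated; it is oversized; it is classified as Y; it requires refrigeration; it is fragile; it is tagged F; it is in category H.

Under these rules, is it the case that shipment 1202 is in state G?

Yes

By R1 (it incurs a surcharge, it requires refrigeration): it is held at customs.
By R9 (it is classified as Q, it is consolidated): it is in category L.
By R12 (it is held at customs): it goes by ground.
By R15 (it is in category L): it is hazmat.
By R16 (it is hazmat): it meets criterion C.
By R19 (it meets criterion C, it goes by ground): it is insured.
By R18 (it is insured, it is classified as Y): it has marker X.
By R7 (it has marker X): it is in state G.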